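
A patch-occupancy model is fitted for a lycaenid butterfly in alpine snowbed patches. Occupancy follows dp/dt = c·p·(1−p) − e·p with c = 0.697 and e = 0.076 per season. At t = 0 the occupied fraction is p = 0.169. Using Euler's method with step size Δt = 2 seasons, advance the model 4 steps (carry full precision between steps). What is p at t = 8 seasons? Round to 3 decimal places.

0.899

Update rule: p ← p + [c·p·(1−p) − e·p]·Δt with Δt = 2.
t = 2: p = 0.16900 + (+0.17008) = 0.33908
t = 4: p = 0.33908 + (+0.26086) = 0.59995
t = 6: p = 0.59995 + (+0.24338) = 0.84333
t = 8: p = 0.84333 + (+0.05600) = 0.89933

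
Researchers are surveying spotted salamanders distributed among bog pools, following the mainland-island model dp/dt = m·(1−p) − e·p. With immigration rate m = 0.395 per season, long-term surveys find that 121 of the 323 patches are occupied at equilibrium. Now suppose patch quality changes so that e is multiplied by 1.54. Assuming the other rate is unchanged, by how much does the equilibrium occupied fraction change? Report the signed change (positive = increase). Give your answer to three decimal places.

Observed p* = 121/323 = 0.37461.
Balance m(1−p*) = e·p* gives e = m(1−p*)/p* = 0.395×0.62539/0.37461 = 0.65943.
New p* = m/(m+e) = 0.39500/(0.39500+1.01552) = 0.28004.
Δp* = 0.28004 − 0.37461 = -0.09457.

-0.095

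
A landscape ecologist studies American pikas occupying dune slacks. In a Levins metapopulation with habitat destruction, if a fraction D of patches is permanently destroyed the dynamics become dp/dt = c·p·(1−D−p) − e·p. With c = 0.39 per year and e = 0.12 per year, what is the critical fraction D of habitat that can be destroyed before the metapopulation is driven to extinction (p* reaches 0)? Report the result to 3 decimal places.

The nontrivial equilibrium is p* = (1−D) − e/c; extinction occurs when this hits zero.
So D_crit = 1 − e/c = 1 − 0.12/0.39 = 1 − 0.3077 = 0.6923.
Note this equals the original equilibrium occupancy — the Levins extinction-debt result.

0.692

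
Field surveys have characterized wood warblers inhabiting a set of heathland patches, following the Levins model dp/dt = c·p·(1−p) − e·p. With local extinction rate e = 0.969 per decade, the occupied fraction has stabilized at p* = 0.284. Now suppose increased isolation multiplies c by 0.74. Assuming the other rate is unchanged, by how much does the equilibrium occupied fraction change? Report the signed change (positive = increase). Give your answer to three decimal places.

-0.252

Balance c(1−p*) = e gives c = e/(1 − 0.28400) = 0.969/0.71600 = 1.35335.
New p* = 1 − e/c = 1 − 0.96900/1.00148 = 0.03243.
Δp* = 0.03243 − 0.28400 = -0.25157.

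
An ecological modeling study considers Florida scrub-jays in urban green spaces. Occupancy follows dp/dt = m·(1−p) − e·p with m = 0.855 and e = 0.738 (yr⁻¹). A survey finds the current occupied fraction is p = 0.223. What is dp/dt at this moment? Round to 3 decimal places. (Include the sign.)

Colonization term: m·(1−p) = 0.855×0.7770 = 0.66434.
Extinction term: e·p = 0.16457.
dp/dt = 0.66434 − 0.16457 = 0.49976.

0.500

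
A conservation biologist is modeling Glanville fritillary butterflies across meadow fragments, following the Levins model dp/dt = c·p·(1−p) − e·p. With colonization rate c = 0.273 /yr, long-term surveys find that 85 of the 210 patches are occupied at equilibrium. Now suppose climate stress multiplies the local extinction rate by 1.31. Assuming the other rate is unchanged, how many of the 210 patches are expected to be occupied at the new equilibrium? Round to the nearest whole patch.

Observed p* = 85/210 = 0.40476.
Balance c(1−p*) = e gives e = 0.273×(1 − 0.40476) = 0.16250.
New p* = 1 − e/c = 1 − 0.21288/0.27300 = 0.22022.
Expected occupied = 210 × 0.22022 = 46.25 ≈ 46.

46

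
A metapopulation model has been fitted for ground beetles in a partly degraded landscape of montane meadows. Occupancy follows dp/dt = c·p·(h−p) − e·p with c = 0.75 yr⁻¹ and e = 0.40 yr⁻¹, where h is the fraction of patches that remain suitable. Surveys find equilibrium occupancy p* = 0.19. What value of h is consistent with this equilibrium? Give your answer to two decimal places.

At equilibrium c(h−p*) = e, so h = p* + e/c.
h = 0.19 + 0.40/0.75 = 0.19 + 0.5333 = 0.7233.

0.72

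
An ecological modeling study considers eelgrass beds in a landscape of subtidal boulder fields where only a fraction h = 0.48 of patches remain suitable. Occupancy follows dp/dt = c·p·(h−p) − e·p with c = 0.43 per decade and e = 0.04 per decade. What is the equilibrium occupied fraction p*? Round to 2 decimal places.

0.39

Setting dp/dt = 0 and dividing by p* gives c·(h−p*) = e.
So p* = h − e/c = 0.48 − 0.04/0.43 = 0.48 − 0.0930 = 0.3870.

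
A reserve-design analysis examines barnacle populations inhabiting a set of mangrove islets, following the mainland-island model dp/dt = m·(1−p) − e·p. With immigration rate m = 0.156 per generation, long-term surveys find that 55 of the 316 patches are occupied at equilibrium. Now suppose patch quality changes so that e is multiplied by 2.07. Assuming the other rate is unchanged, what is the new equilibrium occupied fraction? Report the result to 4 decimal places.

Observed p* = 55/316 = 0.17405.
Balance m(1−p*) = e·p* gives e = m(1−p*)/p* = 0.156×0.82595/0.17405 = 0.74029.
New p* = m/(m+e) = 0.15600/(0.15600+1.53240) = 0.09240.

0.0924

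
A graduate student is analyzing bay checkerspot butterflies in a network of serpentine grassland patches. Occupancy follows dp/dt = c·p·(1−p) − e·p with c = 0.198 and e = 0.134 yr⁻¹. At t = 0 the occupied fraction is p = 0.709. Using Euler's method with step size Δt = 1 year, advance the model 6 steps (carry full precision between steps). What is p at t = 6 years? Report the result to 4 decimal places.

0.5028

Update rule: p ← p + [c·p·(1−p) − e·p]·Δt with Δt = 1.
  1  |  dp/dt·Δt = -0.054155  |  p_1 = 0.654845
  2  |  dp/dt·Δt = -0.042997  |  p_2 = 0.611848
  3  |  dp/dt·Δt = -0.034965  |  p_3 = 0.576884
  4  |  dp/dt·Δt = -0.028973  |  p_4 = 0.547911
  5  |  dp/dt·Δt = -0.024375  |  p_5 = 0.523536
  6  |  dp/dt·Δt = -0.020764  |  p_6 = 0.502773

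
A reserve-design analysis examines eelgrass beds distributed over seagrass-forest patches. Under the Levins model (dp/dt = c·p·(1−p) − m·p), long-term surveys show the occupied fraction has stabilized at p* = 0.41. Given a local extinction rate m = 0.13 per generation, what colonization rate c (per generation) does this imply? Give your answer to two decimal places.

0.22

At equilibrium c(1−p*) = m, so c = m/(1−p*).
c = 0.13/(1 − 0.41) = 0.13/0.5900 = 0.2203.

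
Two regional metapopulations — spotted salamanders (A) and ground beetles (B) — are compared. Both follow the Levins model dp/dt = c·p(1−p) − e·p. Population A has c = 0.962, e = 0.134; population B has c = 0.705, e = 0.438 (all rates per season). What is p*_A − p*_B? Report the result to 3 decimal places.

0.482

A: p*_A = 1 − 0.134/0.962 = 0.8607.
B: p*_B = 1 − 0.438/0.705 = 0.3787.
p*_A − p*_B = 0.8607 − 0.3787 = 0.4820.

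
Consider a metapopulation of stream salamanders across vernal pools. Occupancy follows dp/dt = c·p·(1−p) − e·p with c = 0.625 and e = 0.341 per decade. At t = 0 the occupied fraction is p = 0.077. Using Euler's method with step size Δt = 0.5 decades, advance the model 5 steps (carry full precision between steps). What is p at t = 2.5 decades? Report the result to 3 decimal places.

Update rule: p ← p + [c·p·(1−p) − e·p]·Δt with Δt = 0.5.
  1  |  dp/dt·Δt = +0.009081  |  p_1 = 0.086081
  2  |  dp/dt·Δt = +0.009908  |  p_2 = 0.095989
  3  |  dp/dt·Δt = +0.010751  |  p_3 = 0.106740
  4  |  dp/dt·Δt = +0.011597  |  p_4 = 0.118337
  5  |  dp/dt·Δt = +0.012428  |  p_5 = 0.130765

0.131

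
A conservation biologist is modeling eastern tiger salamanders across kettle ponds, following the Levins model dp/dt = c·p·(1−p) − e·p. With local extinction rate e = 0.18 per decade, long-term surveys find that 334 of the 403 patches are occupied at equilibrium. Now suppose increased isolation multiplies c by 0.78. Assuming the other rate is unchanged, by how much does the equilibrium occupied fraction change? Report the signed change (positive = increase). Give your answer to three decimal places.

Observed p* = 334/403 = 0.82878.
Balance c(1−p*) = e gives c = e/(1 − 0.82878) = 0.18/0.17122 = 1.05128.
New p* = 1 − e/c = 1 − 0.18000/0.82000 = 0.78049.
Δp* = 0.78049 − 0.82878 = -0.04829.

-0.048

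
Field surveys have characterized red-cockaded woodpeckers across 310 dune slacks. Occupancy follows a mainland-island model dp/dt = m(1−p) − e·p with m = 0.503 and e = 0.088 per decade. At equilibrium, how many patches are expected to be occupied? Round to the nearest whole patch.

264

p* = m/(m+e) = 0.503/0.5910 = 0.8511.
Expected occupied patches = N × p* = 310 × 0.8511 = 263.84 ≈ 264.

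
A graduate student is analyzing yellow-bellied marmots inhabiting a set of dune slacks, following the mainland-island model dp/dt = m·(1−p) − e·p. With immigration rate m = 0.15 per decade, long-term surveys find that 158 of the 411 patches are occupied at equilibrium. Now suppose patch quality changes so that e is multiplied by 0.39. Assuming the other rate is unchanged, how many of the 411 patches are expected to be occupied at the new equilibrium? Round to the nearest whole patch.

Observed p* = 158/411 = 0.38443.
Balance m(1−p*) = e·p* gives e = m(1−p*)/p* = 0.15×0.61557/0.38443 = 0.24019.
New p* = m/(m+e) = 0.15000/(0.15000+0.09367) = 0.61559.
Expected occupied = 411 × 0.61559 = 253.01 ≈ 253.

253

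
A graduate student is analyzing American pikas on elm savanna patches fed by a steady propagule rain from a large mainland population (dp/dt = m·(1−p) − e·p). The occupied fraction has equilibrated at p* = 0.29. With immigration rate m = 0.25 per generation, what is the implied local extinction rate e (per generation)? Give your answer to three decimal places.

0.612

At equilibrium m(1−p*) = e·p*, so e = m(1−p*)/p*.
e = 0.25 × 0.7100 / 0.29 = 0.6121.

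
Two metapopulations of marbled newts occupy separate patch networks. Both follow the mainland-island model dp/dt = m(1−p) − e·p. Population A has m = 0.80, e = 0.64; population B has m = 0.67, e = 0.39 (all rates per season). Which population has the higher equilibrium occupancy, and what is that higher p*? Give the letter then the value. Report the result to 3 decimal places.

B, 0.632

A: p*_A = m/(m+e) = 0.80/1.4400 = 0.5556.
B: p*_B = 0.67/1.0600 = 0.6321.
B is higher at 0.6321.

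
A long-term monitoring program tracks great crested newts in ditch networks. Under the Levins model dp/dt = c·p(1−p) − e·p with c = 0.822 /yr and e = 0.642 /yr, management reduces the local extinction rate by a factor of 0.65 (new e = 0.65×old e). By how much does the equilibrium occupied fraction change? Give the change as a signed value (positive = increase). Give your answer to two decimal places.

0.27

Before: p* = 1 − 0.642/0.822 = 0.2190.
After the change, c = 0.822, e = 0.4173, so p* = 1 − 0.4173/0.822 = 0.4923.
Δp* = 0.4923 − 0.2190 = +0.2734.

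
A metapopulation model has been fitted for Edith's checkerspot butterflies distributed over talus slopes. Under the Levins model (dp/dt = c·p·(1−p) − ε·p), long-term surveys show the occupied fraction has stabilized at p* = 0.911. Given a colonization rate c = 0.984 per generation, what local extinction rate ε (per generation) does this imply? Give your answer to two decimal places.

At equilibrium c(1−p*) = ε.
ε = 0.984 × (1 − 0.911) = 0.984 × 0.0890 = 0.0876.

0.09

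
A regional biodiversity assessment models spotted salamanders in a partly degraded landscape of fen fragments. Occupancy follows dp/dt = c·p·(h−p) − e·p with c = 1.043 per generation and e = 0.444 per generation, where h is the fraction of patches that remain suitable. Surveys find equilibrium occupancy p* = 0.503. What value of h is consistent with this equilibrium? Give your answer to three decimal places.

At equilibrium c(h−p*) = e, so h = p* + e/c.
h = 0.503 + 0.444/1.043 = 0.503 + 0.4257 = 0.9287.

0.929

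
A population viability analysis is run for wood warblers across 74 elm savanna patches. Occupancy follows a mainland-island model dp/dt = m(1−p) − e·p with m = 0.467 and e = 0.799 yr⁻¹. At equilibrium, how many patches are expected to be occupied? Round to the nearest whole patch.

27

p* = m/(m+e) = 0.467/1.2660 = 0.3689.
Expected occupied patches = N × p* = 74 × 0.3689 = 27.30 ≈ 27.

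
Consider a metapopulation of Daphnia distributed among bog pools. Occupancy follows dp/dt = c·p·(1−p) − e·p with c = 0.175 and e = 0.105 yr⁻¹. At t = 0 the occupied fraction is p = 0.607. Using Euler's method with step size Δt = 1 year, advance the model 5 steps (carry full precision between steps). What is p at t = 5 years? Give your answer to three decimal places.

0.523

Update rule: p ← p + [c·p·(1−p) − e·p]·Δt with Δt = 1.
step 1: Δp = -0.02199, p = 0.58501
step 2: Δp = -0.01894, p = 0.56607
step 3: Δp = -0.01645, p = 0.54962
step 4: Δp = -0.01439, p = 0.53523
step 5: Δp = -0.01267, p = 0.52256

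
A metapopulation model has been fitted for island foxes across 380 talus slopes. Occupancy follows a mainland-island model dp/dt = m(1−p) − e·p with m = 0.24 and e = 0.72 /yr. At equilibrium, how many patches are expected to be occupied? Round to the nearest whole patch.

95

p* = m/(m+e) = 0.24/0.9600 = 0.2500.
Expected occupied patches = N × p* = 380 × 0.2500 = 95.00 ≈ 95.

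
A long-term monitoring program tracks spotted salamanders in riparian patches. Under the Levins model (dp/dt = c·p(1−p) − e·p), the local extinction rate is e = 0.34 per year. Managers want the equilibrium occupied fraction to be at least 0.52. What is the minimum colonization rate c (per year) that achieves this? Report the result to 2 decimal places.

p* = 1 − e/c ≥ 0.52 requires e/c ≤ 0.4800, i.e. c ≥ e/0.4800.
c_min = 0.34/0.4800 = 0.7083.

0.71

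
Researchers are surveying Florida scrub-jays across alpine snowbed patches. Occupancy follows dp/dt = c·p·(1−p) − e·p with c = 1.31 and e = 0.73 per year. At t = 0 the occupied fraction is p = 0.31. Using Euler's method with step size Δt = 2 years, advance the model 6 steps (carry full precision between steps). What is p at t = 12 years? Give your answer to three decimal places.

0.443

Update rule: p ← p + [c·p·(1−p) − e·p]·Δt with Δt = 2.
  1  |  dp/dt·Δt = +0.107818  |  p_1 = 0.417818
  2  |  dp/dt·Δt = +0.027291  |  p_2 = 0.445109
  3  |  dp/dt·Δt = -0.002753  |  p_3 = 0.442356
  4  |  dp/dt·Δt = +0.000455  |  p_4 = 0.442810
  5  |  dp/dt·Δt = -0.000072  |  p_5 = 0.442738
  6  |  dp/dt·Δt = +0.000012  |  p_6 = 0.442750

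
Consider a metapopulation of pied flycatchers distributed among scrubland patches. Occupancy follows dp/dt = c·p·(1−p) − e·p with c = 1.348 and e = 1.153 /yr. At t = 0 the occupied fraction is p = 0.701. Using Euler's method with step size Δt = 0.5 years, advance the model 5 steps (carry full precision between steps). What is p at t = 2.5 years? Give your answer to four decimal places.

Update rule: p ← p + [c·p·(1−p) − e·p]·Δt with Δt = 0.5.
p: 0.70100 → 0.43814  (Δp = -0.26286)
p: 0.43814 → 0.35147  (Δp = -0.08667)
p: 0.35147 → 0.30248  (Δp = -0.04899)
p: 0.30248 → 0.27031  (Δp = -0.03218)
p: 0.27031 → 0.24741  (Δp = -0.02289)

0.2474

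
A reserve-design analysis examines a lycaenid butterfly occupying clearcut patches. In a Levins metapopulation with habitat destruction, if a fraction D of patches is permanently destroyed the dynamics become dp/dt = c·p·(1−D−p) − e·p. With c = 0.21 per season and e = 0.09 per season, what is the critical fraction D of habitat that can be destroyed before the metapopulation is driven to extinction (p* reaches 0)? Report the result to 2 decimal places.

The nontrivial equilibrium is p* = (1−D) − e/c; extinction occurs when this hits zero.
So D_crit = 1 − e/c = 1 − 0.09/0.21 = 1 − 0.4286 = 0.5714.
This equals the undisturbed p*, a classic result of Lande's extension.

0.57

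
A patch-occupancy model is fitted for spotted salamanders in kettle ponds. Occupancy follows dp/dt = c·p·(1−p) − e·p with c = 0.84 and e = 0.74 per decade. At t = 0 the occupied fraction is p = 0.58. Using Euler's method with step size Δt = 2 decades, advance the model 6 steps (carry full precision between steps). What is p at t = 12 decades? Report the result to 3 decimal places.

0.123

Update rule: p ← p + [c·p·(1−p) − e·p]·Δt with Δt = 2.
t = 2: p = 0.58000 + (-0.44915) = 0.13085
t = 4: p = 0.13085 + (-0.00259) = 0.12825
t = 6: p = 0.12825 + (-0.00198) = 0.12627
t = 8: p = 0.12627 + (-0.00153) = 0.12474
t = 10: p = 0.12474 + (-0.00119) = 0.12355
t = 12: p = 0.12355 + (-0.00093) = 0.12261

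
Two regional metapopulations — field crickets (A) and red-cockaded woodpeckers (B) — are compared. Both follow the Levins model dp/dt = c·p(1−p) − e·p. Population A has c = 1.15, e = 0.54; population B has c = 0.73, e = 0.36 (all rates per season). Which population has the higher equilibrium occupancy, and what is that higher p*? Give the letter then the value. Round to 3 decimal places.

A: p*_A = 1 − 0.54/1.15 = 0.5304.
B: p*_B = 1 − 0.36/0.73 = 0.5068.
A is higher at 0.5304.

A, 0.530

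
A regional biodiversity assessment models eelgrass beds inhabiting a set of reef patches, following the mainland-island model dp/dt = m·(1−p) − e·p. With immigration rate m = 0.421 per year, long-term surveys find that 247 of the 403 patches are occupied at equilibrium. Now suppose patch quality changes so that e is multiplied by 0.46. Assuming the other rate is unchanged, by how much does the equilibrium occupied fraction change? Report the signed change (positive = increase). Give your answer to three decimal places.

Observed p* = 247/403 = 0.61290.
Balance m(1−p*) = e·p* gives e = m(1−p*)/p* = 0.421×0.38710/0.61290 = 0.26590.
New p* = m/(m+e) = 0.42100/(0.42100+0.12231) = 0.77488.
Δp* = 0.77488 − 0.61290 = +0.16198.

0.162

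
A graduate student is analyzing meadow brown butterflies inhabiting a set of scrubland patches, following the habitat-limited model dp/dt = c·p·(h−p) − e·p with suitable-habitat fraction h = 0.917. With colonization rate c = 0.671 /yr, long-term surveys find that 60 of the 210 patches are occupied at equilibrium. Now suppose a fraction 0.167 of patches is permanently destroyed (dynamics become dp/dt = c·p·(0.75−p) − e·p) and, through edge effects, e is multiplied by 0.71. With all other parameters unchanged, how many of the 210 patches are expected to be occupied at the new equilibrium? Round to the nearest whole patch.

Observed p* = 60/210 = 0.28571.
Balance c(h−p*) = e gives e = 0.671×(0.917 − 0.28571) = 0.42360.
New p* = 0.75 − e/c = 0.75 − 0.30076/0.67100 = 0.30177.
Expected occupied = 210 × 0.30177 = 63.37 ≈ 63.

63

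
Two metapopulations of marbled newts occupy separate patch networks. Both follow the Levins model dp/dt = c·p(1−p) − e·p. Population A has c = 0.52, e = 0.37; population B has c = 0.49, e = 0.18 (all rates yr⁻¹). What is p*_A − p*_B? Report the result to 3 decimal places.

-0.344

A: p*_A = 1 − 0.37/0.52 = 0.2885.
B: p*_B = 1 − 0.18/0.49 = 0.6327.
p*_A − p*_B = 0.2885 − 0.6327 = -0.3442.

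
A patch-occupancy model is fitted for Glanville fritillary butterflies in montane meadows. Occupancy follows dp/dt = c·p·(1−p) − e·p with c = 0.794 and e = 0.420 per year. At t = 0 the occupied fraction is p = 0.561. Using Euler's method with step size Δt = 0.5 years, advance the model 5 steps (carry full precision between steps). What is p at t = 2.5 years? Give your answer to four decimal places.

0.4987

Update rule: p ← p + [c·p·(1−p) − e·p]·Δt with Δt = 0.5.
p: 0.56100 → 0.54096  (Δp = -0.02004)
p: 0.54096 → 0.52594  (Δp = -0.01502)
p: 0.52594 → 0.51448  (Δp = -0.01147)
p: 0.51448 → 0.50561  (Δp = -0.00887)
p: 0.50561 → 0.49867  (Δp = -0.00694)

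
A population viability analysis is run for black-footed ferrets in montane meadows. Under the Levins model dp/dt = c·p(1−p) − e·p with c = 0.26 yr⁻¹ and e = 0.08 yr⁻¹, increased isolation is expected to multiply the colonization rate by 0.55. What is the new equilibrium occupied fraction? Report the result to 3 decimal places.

Before: p* = 1 − 0.08/0.26 = 0.6923.
After the change, c = 0.143, e = 0.08, so p* = 1 − 0.08/0.143 = 0.4406.

0.441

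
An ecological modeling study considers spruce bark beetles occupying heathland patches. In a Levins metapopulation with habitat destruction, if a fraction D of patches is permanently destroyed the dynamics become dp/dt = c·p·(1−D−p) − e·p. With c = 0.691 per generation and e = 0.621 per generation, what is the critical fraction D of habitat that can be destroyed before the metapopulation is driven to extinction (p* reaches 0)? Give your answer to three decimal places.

The nontrivial equilibrium is p* = (1−D) − e/c; extinction occurs when this hits zero.
So D_crit = 1 − e/c = 1 − 0.621/0.691 = 1 − 0.8987 = 0.1013.
Note this equals the original equilibrium occupancy — the Levins extinction-debt result.

0.101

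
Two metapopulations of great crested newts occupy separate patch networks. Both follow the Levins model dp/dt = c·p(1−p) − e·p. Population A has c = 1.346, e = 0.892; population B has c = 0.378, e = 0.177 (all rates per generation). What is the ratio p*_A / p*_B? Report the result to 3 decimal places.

0.634

A: p*_A = 1 − 0.892/1.346 = 0.3373.
B: p*_B = 1 − 0.177/0.378 = 0.5317.
p*_A / p*_B = 0.3373/0.5317 = 0.6343.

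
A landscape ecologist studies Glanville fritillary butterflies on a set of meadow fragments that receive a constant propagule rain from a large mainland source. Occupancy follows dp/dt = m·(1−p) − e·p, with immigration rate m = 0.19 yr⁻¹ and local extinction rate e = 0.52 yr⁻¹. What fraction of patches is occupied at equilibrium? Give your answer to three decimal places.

At equilibrium the propagule rain into empty patches balances local extinction: m(1−p*) = e·p*.
p* = m/(m+e) = 0.19/(0.19+0.52) = 0.19/0.7100 = 0.2676.

0.268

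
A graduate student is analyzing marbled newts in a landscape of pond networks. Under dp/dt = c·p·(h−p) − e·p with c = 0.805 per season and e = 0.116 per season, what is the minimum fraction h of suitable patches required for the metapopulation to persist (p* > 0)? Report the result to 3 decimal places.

p* = h − e/c is positive only when h > e/c.
h_min = e/c = 0.116/0.805 = 0.1441.

0.144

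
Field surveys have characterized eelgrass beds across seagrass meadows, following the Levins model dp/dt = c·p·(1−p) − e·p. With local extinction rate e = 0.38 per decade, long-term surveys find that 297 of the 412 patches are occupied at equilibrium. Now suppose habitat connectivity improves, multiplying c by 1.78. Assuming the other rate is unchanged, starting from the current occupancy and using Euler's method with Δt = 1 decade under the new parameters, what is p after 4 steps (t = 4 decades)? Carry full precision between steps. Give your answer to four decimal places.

0.7323

Observed p* = 297/412 = 0.72087.
Balance c(1−p*) = e gives c = e/(1 − 0.72087) = 0.38/0.27913 = 1.36139.
Starting from p₀ = 0.72087; update p ← p + (dp/dt)·Δt with the new parameters.
p: 0.72087 → 0.93454  (Δp = +0.21367)
p: 0.93454 → 0.72766  (Δp = -0.20688)
p: 0.72766 → 0.93137  (Δp = +0.20372)
p: 0.93137 → 0.73234  (Δp = -0.19903)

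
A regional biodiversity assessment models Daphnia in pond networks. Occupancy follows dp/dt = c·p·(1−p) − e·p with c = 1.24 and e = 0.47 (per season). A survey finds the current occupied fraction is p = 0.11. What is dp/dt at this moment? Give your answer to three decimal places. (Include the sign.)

0.070

Colonization term: c·p·(1−p) = 1.24×0.11×0.8900 = 0.12140.
Extinction term: e·p = 0.05170.
dp/dt = 0.12140 − 0.05170 = 0.06970.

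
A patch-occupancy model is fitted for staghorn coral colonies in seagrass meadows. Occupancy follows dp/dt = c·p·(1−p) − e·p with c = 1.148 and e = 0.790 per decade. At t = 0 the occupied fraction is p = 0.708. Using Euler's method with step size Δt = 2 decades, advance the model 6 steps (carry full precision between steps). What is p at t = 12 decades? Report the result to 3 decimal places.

0.288

Update rule: p ← p + [c·p·(1−p) − e·p]·Δt with Δt = 2.
t = 2: p = 0.70800 + (-0.64397) = 0.06403
t = 4: p = 0.06403 + (+0.03643) = 0.10046
t = 6: p = 0.10046 + (+0.04876) = 0.14921
t = 8: p = 0.14921 + (+0.05572) = 0.20493
t = 10: p = 0.20493 + (+0.05031) = 0.25524
t = 12: p = 0.25524 + (+0.03317) = 0.28841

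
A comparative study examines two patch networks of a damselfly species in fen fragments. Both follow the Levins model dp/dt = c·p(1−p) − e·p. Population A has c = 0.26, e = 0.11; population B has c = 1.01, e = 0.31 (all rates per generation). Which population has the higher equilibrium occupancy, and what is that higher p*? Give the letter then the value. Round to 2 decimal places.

A: p*_A = 1 − 0.11/0.26 = 0.5769.
B: p*_B = 1 − 0.31/1.01 = 0.6931.
B is higher at 0.6931.

B, 0.69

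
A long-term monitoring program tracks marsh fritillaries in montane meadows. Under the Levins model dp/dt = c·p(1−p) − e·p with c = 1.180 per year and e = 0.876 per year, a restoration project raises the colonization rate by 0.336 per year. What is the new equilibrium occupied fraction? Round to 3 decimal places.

0.422

Before: p* = 1 − 0.876/1.180 = 0.2576.
After the change, c = 1.516, e = 0.876, so p* = 1 − 0.876/1.516 = 0.4222.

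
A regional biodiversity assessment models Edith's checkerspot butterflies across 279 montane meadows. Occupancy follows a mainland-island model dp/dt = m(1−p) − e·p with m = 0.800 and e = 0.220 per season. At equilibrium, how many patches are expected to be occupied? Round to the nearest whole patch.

p* = m/(m+e) = 0.800/1.0200 = 0.7843.
Expected occupied patches = N × p* = 279 × 0.7843 = 218.82 ≈ 219.

219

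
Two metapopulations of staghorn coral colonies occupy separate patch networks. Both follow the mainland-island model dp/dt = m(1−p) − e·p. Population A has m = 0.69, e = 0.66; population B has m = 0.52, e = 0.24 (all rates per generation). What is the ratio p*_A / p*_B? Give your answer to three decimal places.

A: p*_A = m/(m+e) = 0.69/1.3500 = 0.5111.
B: p*_B = 0.52/0.7600 = 0.6842.
p*_A / p*_B = 0.5111/0.6842 = 0.7470.

0.747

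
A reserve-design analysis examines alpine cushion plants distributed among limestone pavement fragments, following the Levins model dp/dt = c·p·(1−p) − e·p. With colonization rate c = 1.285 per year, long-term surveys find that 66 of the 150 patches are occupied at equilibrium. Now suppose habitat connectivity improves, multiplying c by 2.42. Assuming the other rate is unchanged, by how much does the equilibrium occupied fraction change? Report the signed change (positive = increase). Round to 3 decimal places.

Observed p* = 66/150 = 0.44000.
Balance c(1−p*) = e gives e = 1.285×(1 − 0.44000) = 0.71960.
New p* = 1 − e/c = 1 − 0.71960/3.10970 = 0.76860.
Δp* = 0.76860 − 0.44000 = +0.32860.

0.329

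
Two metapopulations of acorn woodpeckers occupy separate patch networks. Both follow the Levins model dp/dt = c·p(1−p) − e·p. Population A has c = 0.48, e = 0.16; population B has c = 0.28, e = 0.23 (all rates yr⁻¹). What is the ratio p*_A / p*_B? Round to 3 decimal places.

A: p*_A = 1 − 0.16/0.48 = 0.6667.
B: p*_B = 1 − 0.23/0.28 = 0.1786.
p*_A / p*_B = 0.6667/0.1786 = 3.7333.

3.733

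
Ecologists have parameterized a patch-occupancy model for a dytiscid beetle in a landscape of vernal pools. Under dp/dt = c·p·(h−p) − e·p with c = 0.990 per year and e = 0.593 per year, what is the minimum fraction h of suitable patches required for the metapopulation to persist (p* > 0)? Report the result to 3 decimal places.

0.599

p* = h − e/c is positive only when h > e/c.
h_min = e/c = 0.593/0.990 = 0.5990.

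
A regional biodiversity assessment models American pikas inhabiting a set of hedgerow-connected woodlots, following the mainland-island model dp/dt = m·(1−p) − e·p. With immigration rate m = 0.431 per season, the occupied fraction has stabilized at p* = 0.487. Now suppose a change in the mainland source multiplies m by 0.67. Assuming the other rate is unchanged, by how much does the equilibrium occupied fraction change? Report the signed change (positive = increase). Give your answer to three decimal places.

-0.098

Balance m(1−p*) = e·p* gives e = m(1−p*)/p* = 0.431×0.51300/0.48700 = 0.45401.
New p* = m/(m+e) = 0.28877/(0.28877+0.45401) = 0.38877.
Δp* = 0.38877 − 0.48700 = -0.09823.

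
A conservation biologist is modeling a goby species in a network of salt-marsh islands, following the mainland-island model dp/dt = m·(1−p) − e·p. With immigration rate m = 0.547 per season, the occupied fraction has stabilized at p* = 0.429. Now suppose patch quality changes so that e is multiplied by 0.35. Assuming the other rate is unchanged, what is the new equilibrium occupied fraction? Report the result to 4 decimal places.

0.6822

Balance m(1−p*) = e·p* gives e = m(1−p*)/p* = 0.547×0.57100/0.42900 = 0.72806.
New p* = m/(m+e) = 0.54700/(0.54700+0.25482) = 0.68220.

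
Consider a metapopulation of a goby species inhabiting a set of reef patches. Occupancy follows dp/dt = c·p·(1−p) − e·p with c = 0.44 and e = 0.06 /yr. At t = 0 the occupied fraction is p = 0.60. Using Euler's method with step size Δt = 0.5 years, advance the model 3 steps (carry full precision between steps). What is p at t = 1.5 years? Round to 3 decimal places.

0.696

Update rule: p ← p + [c·p·(1−p) − e·p]·Δt with Δt = 0.5.
step 1: Δp = +0.03480, p = 0.63480
step 2: Δp = +0.03196, p = 0.66676
step 3: Δp = +0.02888, p = 0.69564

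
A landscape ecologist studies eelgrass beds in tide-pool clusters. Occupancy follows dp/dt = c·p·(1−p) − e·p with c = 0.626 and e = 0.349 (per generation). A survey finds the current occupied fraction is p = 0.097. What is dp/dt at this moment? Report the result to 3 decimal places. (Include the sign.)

Colonization term: c·p·(1−p) = 0.626×0.097×0.9030 = 0.05483.
Extinction term: e·p = 0.03385.
dp/dt = 0.05483 − 0.03385 = 0.02098.

0.021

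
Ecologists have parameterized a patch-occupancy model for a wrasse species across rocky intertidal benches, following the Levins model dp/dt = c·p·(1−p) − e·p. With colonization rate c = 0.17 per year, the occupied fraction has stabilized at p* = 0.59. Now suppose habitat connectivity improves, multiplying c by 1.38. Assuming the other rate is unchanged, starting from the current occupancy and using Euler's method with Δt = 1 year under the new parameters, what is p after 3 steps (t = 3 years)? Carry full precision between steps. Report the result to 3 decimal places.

Balance c(1−p*) = e gives e = 0.17×(1 − 0.59000) = 0.06970.
Starting from p₀ = 0.59000; update p ← p + (dp/dt)·Δt with the new parameters.
p: 0.59000 → 0.60563  (Δp = +0.01563)
p: 0.60563 → 0.61945  (Δp = +0.01382)
p: 0.61945 → 0.63157  (Δp = +0.01213)

0.632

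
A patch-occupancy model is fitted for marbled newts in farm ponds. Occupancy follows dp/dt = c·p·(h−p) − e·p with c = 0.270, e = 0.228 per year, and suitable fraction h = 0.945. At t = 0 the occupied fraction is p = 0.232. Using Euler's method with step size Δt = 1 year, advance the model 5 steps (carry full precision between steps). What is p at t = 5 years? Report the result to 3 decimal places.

0.198

Update rule: p ← p + [c·p·(h−p) − e·p]·Δt with Δt = 1.
step 1: Δp = -0.00823, p = 0.22377
step 2: Δp = -0.00744, p = 0.21632
step 3: Δp = -0.00676, p = 0.20956
step 4: Δp = -0.00617, p = 0.20339
step 5: Δp = -0.00565, p = 0.19775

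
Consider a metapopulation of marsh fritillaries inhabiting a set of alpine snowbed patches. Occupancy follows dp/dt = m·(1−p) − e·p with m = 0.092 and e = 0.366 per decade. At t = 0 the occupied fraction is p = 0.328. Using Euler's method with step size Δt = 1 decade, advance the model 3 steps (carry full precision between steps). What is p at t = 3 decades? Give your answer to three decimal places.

0.221

Update rule: p ← p + [m·(1−p) − e·p]·Δt with Δt = 1.
  1  |  dp/dt·Δt = -0.058224  |  p_1 = 0.269776
  2  |  dp/dt·Δt = -0.031557  |  p_2 = 0.238219
  3  |  dp/dt·Δt = -0.017104  |  p_3 = 0.221114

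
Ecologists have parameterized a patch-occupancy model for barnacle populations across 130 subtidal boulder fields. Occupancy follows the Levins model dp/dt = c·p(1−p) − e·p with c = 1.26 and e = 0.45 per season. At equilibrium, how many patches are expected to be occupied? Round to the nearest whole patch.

84

p* = 1 − e/c = 1 − 0.45/1.26 = 0.6429.
Expected occupied patches = N × p* = 130 × 0.6429 = 83.57 ≈ 84.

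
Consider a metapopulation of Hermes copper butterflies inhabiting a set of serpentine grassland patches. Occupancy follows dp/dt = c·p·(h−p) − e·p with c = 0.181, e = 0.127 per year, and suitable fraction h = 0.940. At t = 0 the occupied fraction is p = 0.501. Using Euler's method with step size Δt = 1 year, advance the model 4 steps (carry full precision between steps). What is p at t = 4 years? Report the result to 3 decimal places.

Update rule: p ← p + [c·p·(h−p) − e·p]·Δt with Δt = 1.
p: 0.50100 → 0.47718  (Δp = -0.02382)
p: 0.47718 → 0.45655  (Δp = -0.02063)
p: 0.45655 → 0.43852  (Δp = -0.01803)
p: 0.43852 → 0.42263  (Δp = -0.01589)

0.423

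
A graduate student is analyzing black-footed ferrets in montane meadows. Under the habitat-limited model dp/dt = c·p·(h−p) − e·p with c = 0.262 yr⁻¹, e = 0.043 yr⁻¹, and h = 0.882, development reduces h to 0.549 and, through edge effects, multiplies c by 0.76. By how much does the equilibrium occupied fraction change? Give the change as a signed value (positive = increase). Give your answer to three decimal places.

Before: p* = h − e/c = 0.882 − 0.043/0.262 = 0.882 − 0.1641 = 0.7179.
After: c = 0.19912, e = 0.043, h = 0.549; p* = 0.549 − 0.043/0.19912 = 0.3330.
Δp* = 0.3330 − 0.7179 = -0.3848.

-0.385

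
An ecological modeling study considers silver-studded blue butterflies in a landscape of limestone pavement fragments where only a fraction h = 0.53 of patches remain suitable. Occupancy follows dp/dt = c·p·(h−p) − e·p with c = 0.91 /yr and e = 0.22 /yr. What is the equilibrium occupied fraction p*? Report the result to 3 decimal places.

Setting dp/dt = 0 and dividing by p* gives c·(h−p*) = e.
So p* = h − e/c = 0.53 − 0.22/0.91 = 0.53 − 0.2418 = 0.2882.

0.288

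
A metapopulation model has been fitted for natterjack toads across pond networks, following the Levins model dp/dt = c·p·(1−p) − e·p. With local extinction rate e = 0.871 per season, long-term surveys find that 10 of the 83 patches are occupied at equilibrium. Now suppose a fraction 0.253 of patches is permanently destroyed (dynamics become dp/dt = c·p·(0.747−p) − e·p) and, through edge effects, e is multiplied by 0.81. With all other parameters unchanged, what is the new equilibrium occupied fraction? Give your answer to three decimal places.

0.035

Observed p* = 10/83 = 0.12048.
Balance c(1−p*) = e gives c = e/(1 − 0.12048) = 0.871/0.87952 = 0.99031.
New p* = 0.747 − e/c = 0.747 − 0.70551/0.99031 = 0.03459.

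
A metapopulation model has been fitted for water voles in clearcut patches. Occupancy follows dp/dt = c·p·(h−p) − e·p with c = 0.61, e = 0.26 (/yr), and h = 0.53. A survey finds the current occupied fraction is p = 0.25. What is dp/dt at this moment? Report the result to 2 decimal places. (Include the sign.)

Colonization term: c·p·(h−p) = 0.61×0.25×0.2800 = 0.04270.
Extinction term: e·p = 0.06500.
dp/dt = 0.04270 − 0.06500 = -0.02230.

-0.02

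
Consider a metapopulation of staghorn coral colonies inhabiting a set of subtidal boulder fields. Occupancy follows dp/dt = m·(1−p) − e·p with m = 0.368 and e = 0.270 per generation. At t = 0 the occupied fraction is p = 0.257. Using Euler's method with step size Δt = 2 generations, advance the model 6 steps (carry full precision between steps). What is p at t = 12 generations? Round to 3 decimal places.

Update rule: p ← p + [m·(1−p) − e·p]·Δt with Δt = 2.
p: 0.25700 → 0.66507  (Δp = +0.40807)
p: 0.66507 → 0.55244  (Δp = -0.11263)
p: 0.55244 → 0.58353  (Δp = +0.03108)
p: 0.58353 → 0.57495  (Δp = -0.00858)
p: 0.57495 → 0.57731  (Δp = +0.00237)
p: 0.57731 → 0.57666  (Δp = -0.00065)

0.577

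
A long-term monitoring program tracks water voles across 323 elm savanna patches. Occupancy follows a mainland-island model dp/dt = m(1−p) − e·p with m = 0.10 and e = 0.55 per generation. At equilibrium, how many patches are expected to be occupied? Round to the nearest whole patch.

p* = m/(m+e) = 0.10/0.6500 = 0.1538.
Expected occupied patches = N × p* = 323 × 0.1538 = 49.69 ≈ 50.

50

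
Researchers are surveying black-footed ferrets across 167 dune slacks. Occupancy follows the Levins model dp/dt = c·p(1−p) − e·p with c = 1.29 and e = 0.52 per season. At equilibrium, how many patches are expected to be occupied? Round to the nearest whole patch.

p* = 1 − e/c = 1 − 0.52/1.29 = 0.5969.
Expected occupied patches = N × p* = 167 × 0.5969 = 99.68 ≈ 100.

100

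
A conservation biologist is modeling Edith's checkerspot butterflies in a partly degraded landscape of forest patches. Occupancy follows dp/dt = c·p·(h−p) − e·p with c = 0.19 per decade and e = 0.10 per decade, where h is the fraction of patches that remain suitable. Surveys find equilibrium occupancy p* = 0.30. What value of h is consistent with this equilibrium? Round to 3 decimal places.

0.826

At equilibrium c(h−p*) = e, so h = p* + e/c.
h = 0.30 + 0.10/0.19 = 0.30 + 0.5263 = 0.8263.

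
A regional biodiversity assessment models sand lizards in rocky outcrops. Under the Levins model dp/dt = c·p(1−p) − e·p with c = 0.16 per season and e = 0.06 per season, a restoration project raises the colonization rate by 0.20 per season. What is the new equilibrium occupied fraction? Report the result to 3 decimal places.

0.833

Before: p* = 1 − 0.06/0.16 = 0.6250.
After the change, c = 0.36, e = 0.06, so p* = 1 − 0.06/0.36 = 0.8333.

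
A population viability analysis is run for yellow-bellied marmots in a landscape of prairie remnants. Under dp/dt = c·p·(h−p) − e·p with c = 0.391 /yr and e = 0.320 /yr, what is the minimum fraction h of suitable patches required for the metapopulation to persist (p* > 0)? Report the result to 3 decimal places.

0.818

p* = h − e/c is positive only when h > e/c.
h_min = e/c = 0.320/0.391 = 0.8184.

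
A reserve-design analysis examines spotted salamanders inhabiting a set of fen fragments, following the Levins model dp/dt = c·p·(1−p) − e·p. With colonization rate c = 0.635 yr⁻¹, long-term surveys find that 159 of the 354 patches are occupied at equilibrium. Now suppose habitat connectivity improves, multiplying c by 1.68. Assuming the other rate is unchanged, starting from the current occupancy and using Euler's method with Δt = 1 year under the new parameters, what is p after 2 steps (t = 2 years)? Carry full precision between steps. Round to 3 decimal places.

0.625

Observed p* = 159/354 = 0.44915.
Balance c(1−p*) = e gives e = 0.635×(1 − 0.44915) = 0.34979.
Starting from p₀ = 0.44915; update p ← p + (dp/dt)·Δt with the new parameters.
p: 0.44915 → 0.55599  (Δp = +0.10683)
p: 0.55599 → 0.62486  (Δp = +0.06888)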